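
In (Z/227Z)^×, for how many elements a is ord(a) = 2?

φ(227) = 227 − 1 = 226 = 2 · 113.
Since (Z/227Z)^× is cyclic of order 226, the number of elements of order d is φ(d) when d | 226 and 0 otherwise.
2 | 226, and φ(2) = 2 − 1 = 1.

1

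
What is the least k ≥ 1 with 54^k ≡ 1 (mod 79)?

78

By Lagrange's theorem, ord_79(54) divides φ(79) = 79 − 1 = 78 = 2 · 3 · 13.
Divisors of 78: 1, 2, 3, 6, 13, 26, 39, 78.
Test each divisor d:
54^1 ≡ 54 (mod 79)
54^2 ≡ 72 (mod 79)
54^3 ≡ 17 (mod 79)
54^6 ≡ 52 (mod 79)
54^13 ≡ 24 (mod 79)
54^26 ≡ 23 (mod 79)
54^39 ≡ 78 (mod 79)
54^78 ≡ 1 (mod 79) ✓
Hence ord(54) = 78.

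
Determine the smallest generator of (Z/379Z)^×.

2

φ(379) = 379 − 1 = 378 = 2 · 3^3 · 7.
g is a primitive root iff g^(378/q) ≢ 1 (mod 379) for each prime q ∈ {2, 3, 7}.
g = 2: 2^189 ≡ 378; 2^126 ≡ 327; 2^54 ≡ 125 — none is 1, so 2 is a primitive root.
The smallest primitive root modulo 379 is 2.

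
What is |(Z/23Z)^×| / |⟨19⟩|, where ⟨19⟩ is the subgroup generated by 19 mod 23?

ord(19) | φ(23) = 23 − 1 = 22 = 2 · 11.
Divisors of 22: 1, 2, 11, 22.
Compute 19^d (mod 23) for the divisors d until we hit 1:
19^1 ≡ 19 (mod 23)
19^2 ≡ 16 (mod 23)
19^11 ≡ 22 (mod 23)
19^22 ≡ 1 (mod 23) ✓
Thus |⟨19⟩| = ord(19) = 22.
[(Z/23Z)^× : ⟨19⟩] = 22/22 = 1.

1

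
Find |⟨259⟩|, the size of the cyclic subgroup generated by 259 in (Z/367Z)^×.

Since 259 ∈ (Z/367Z)^×, its order divides φ(367) = 367 − 1 = 366 = 2 · 3 · 61.
Divisors of 366: 1, 2, 3, 6, 61, 122, 183, 366.
Evaluate successive powers at the divisors of 366:
259^1 ≡ 259 (mod 367)
259^2 ≡ 287 (mod 367)
259^3 ≡ 199 (mod 367)
259^6 ≡ 332 (mod 367)
259^61 ≡ 283 (mod 367)
259^122 ≡ 83 (mod 367)
259^183 ≡ 1 (mod 367) ✓
The smallest such exponent is 183, so the order of 259 is 183.

183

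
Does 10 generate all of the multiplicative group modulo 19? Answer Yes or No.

φ(19) = 19 − 1 = 18 = 2 · 3^2.
10 is a primitive root mod 19 iff 10^(φ(19)/q) ≢ 1 for every prime q | φ(19), i.e. q ∈ {2, 3}.
10^9 ≡ 18 (mod 19)  [q = 2: ≢ 1 ✓]
10^6 ≡ 11 (mod 19)  [q = 3: ≢ 1 ✓]
All checks pass, so 10 has order 18 and is a primitive root modulo 19.

Yes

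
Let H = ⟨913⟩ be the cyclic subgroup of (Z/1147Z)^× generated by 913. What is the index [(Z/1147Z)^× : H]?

12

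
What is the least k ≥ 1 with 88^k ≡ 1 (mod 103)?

By Lagrange's theorem, ord_103(88) divides φ(103) = 103 − 1 = 102 = 2 · 3 · 17.
Divisors of 102: 1, 2, 3, 6, 17, 34, 51, 102.
Compute 88^d (mod 103) for the divisors d until we hit 1:
88^1 ≡ 88 (mod 103)
88^2 ≡ 19 (mod 103)
88^3 ≡ 24 (mod 103)
88^6 ≡ 61 (mod 103)
88^17 ≡ 57 (mod 103)
88^34 ≡ 56 (mod 103)
88^51 ≡ 102 (mod 103)
88^102 ≡ 1 (mod 103) ✓
So ord_103(88) = 102.

102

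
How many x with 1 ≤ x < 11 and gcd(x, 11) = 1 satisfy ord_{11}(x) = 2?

1

φ(11) = 11 − 1 = 10 = 2 · 5.
Since (Z/11Z)^× is cyclic of order 10, the number of elements of order d is φ(d) when d | 10 and 0 otherwise.
2 | 10, and φ(2) = 2 − 1 = 1.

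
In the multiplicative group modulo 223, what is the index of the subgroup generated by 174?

3

Since 174 ∈ (Z/223Z)^×, its order divides φ(223) = 223 − 1 = 222 = 2 · 3 · 37.
Divisors of 222: 1, 2, 3, 6, 37, 74, 111, 222.
Evaluate successive powers at the divisors of 222:
174^1 ≡ 174
174^2 ≡ 171
174^3 ≡ 95
174^6 ≡ 105
174^37 ≡ 222
174^74 ≡ 1
The order of 174 is 74, so the subgroup it generates has 74 elements.
Index = |(Z/223Z)^×| / |⟨174⟩| = 222 / 74 = 3.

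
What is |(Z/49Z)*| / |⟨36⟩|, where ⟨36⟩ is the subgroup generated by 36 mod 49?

ord(36) | φ(49) = φ(7^2) = 7·(7−1) = 42 = 2 · 3 · 7.
Divisors of 42: 1, 2, 3, 6, 7, 14, 21, 42.
Evaluate successive powers at the divisors of 42:
36^1 ≡ 36
36^2 ≡ 22
36^3 ≡ 8
36^6 ≡ 15
36^7 ≡ 1
Thus |⟨36⟩| = ord(36) = 7.
Index = |(Z/49Z)^×| / |⟨36⟩| = 42 / 7 = 6.

6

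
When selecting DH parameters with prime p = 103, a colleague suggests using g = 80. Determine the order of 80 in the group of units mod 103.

34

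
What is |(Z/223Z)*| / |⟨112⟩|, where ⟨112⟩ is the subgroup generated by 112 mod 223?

6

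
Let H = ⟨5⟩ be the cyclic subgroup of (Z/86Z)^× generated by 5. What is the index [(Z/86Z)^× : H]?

Since 5 ∈ (Z/86Z)^×, its order divides φ(86) = φ(2)·φ(43) = 1·42 = 42 = 2 · 3 · 7.
Divisors of 42: 1, 2, 3, 6, 7, 14, 21, 42.
Compute 5^d (mod 86) for the divisors d until we hit 1:
5^1 ≡ 5 (mod 86)
5^2 ≡ 25 (mod 86)
5^3 ≡ 39 (mod 86)
5^6 ≡ 59 (mod 86)
5^7 ≡ 37 (mod 86)
5^14 ≡ 79 (mod 86)
5^21 ≡ 85 (mod 86)
5^42 ≡ 1 (mod 86) ✓
Thus |⟨5⟩| = ord(5) = 42.
Index = |(Z/86Z)^×| / |⟨5⟩| = 42 / 42 = 1.

1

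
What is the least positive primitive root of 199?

3

φ(199) = 199 − 1 = 198 = 2 · 3^2 · 11.
g is a primitive root iff g^(198/q) ≢ 1 (mod 199) for each prime q ∈ {2, 3, 11}.
g = 2: 2^99 ≡ 1 — hits 1, so not a primitive root.
g = 3: 3^99 ≡ 198; 3^66 ≡ 106; 3^18 ≡ 125 — none is 1, so 3 is a primitive root.
Hence the least primitive root of 199 is 3.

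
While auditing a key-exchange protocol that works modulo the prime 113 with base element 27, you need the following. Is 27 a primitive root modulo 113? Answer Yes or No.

Yes

φ(113) = 113 − 1 = 112 = 2^4 · 7.
It suffices to check that the order of 27 is not a proper divisor of 112: compute 27^(112/q) for q ∈ {2, 7}.
27^56 ≡ 112 (mod 113)  [q = 2: ≢ 1 ✓]
27^16 ≡ 16 (mod 113)  [q = 7: ≢ 1 ✓]
All checks pass, so 27 has order 112 and is a primitive root modulo 113.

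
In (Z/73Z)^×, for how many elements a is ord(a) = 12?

φ(73) = 73 − 1 = 72 = 2^3 · 3^2.
Since (Z/73Z)^× is cyclic of order 72, the number of elements of order d is φ(d) when d | 72 and 0 otherwise.
12 = 2^2 · 3 divides 72, and φ(12) = 4.

4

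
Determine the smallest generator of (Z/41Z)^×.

6

φ(41) = 41 − 1 = 40 = 2^3 · 5.
Test candidates g = 2, 3, … against the prime factors q ∈ {2, 5} of φ(41): g is a generator iff g^(40/q) ≢ 1 for every such q.
g = 2: 2^20 ≡ 1 — hits 1, so not a primitive root.
g = 3: 3^20 ≡ 40; 3^8 ≡ 1 — hits 1, so not a primitive root.
g = 4: 4^20 ≡ 1 — hits 1, so not a primitive root.
g = 5: 5^20 ≡ 1 — hits 1, so not a primitive root.
g = 6: 6^20 ≡ 40; 6^8 ≡ 10 — none is 1, so 6 is a primitive root.
So 6 is the smallest generator of (Z/41Z)^×.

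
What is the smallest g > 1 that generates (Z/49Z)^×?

3

φ(49) = φ(7^2) = 7·(7−1) = 42 = 2 · 3 · 7.
g is a primitive root iff g^(42/q) ≢ 1 (mod 49) for each prime q ∈ {2, 3, 7}.
g = 2: 2^21 ≡ 1 — hits 1, so not a primitive root.
g = 3: 3^21 ≡ 48; 3^14 ≡ 30; 3^6 ≡ 43 — none is 1, so 3 is a primitive root.
So 3 is the smallest generator of (Z/49Z)^×.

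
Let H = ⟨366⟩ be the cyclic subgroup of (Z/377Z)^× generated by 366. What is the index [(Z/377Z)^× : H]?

4

ord(366) | φ(377) = φ(13·29) = (13−1)·(29−1) = 12·28 = 336 = 2^4 · 3 · 7.
Divisors of 336: 1, 2, 3, 4, 6, 7, 8, 12, 14, 16, 21, 24, 28, 42, 48, 56, 84, 112, 168, 336.
Check 366^d mod 377 for each divisor in increasing order:
366^1 ≡ 366 (mod 377)
366^2 ≡ 121 (mod 377)
366^3 ≡ 177 (mod 377)
366^4 ≡ 315 (mod 377)
366^6 ≡ 38 (mod 377)
366^7 ≡ 336 (mod 377)
366^8 ≡ 74 (mod 377)
366^12 ≡ 313 (mod 377)
366^14 ≡ 173 (mod 377)
366^16 ≡ 198 (mod 377)
366^21 ≡ 70 (mod 377)
366^24 ≡ 326 (mod 377)
366^28 ≡ 146 (mod 377)
366^42 ≡ 376 (mod 377)
366^48 ≡ 339 (mod 377)
366^56 ≡ 204 (mod 377)
366^84 ≡ 1 (mod 377) ✓
The order of 366 is 84, so the subgroup it generates has 84 elements.
[(Z/377Z)^× : ⟨366⟩] = 336/84 = 4.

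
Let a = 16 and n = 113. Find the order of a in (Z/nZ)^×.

7

By Lagrange's theorem, ord_113(16) divides φ(113) = 113 − 1 = 112 = 2^4 · 7.
Divisors of 112: 1, 2, 4, 7, 8, 14, 16, 28, 56, 112.
Test each divisor d:
16^1 ≡ 16
16^2 ≡ 30
16^4 ≡ 109
16^7 ≡ 1
Therefore the multiplicative order of 16 modulo 113 is 7.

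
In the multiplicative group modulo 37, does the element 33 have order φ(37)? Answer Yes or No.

No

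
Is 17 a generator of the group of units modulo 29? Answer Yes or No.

φ(29) = 29 − 1 = 28 = 2^2 · 7.
It suffices to check that the order of 17 is not a proper divisor of 28: compute 17^(28/q) for q ∈ {2, 7}.
17^14 ≡ 28 (mod 29)  [q = 2: ≢ 1 ✓]
17^4 ≡ 1 (mod 29)  [q = 7: ≡ 1 ✗]
The check at q = 7 fails, so 17 generates a proper subgroup.

No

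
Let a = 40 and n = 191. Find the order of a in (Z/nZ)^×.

By Lagrange's theorem, ord_191(40) divides φ(191) = 191 − 1 = 190 = 2 · 5 · 19.
Divisors of 190: 1, 2, 5, 10, 19, 38, 95, 190.
Evaluate successive powers at the divisors of 190:
40^1 ≡ 40
40^2 ≡ 72
40^5 ≡ 125
40^10 ≡ 154
40^19 ≡ 39
40^38 ≡ 184
40^95 ≡ 1
Therefore the multiplicative order of 40 modulo 191 is 95.

95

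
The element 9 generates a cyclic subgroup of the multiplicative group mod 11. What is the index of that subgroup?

2

The order of 9 must divide φ(11) = 11 − 1 = 10 = 2 · 5.
Divisors of 10: 1, 2, 5, 10.
Compute 9^d (mod 11) for the divisors d until we hit 1:
9^1 ≡ 9 (mod 11)
9^2 ≡ 4 (mod 11)
9^5 ≡ 1 (mod 11) ✓
Thus |⟨9⟩| = ord(9) = 5.
Index = |(Z/11Z)^×| / |⟨9⟩| = 10 / 5 = 2.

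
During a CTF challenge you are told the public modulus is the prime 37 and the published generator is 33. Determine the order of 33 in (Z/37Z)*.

The order of 33 must divide φ(37) = 37 − 1 = 36 = 2^2 · 3^2.
Divisors of 36: 1, 2, 3, 4, 6, 9, 12, 18, 36.
Test each divisor d:
33^1 ≡ 33 (mod 37)
33^2 ≡ 16 (mod 37)
33^3 ≡ 10 (mod 37)
33^4 ≡ 34 (mod 37)
33^6 ≡ 26 (mod 37)
33^9 ≡ 1 (mod 37) ✓
So ord_37(33) = 9.

9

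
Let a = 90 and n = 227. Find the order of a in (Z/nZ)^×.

ord(90) | φ(227) = 227 − 1 = 226 = 2 · 113.
Divisors of 226: 1, 2, 113, 226.
Evaluate successive powers at the divisors of 226:
90^1 ≡ 90 (mod 227)
90^2 ≡ 155 (mod 227)
90^113 ≡ 1 (mod 227) ✓
So ord_227(90) = 113.

113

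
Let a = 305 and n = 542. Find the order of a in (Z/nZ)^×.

Since 305 ∈ (Z/542Z)^×, its order divides φ(542) = φ(2)·φ(271) = 1·270 = 270 = 2 · 3^3 · 5.
Divisors of 270: 1, 2, 3, 5, 6, 9, 10, 15, 18, 27, 30, 45, 54, 90, 135, 270.
Check 305^d mod 542 for each divisor in increasing order:
305^1 ≡ 305 (mod 542)
305^2 ≡ 343 (mod 542)
305^3 ≡ 9 (mod 542)
305^5 ≡ 377 (mod 542)
305^6 ≡ 81 (mod 542)
305^9 ≡ 187 (mod 542)
305^10 ≡ 125 (mod 542)
305^15 ≡ 513 (mod 542)
305^18 ≡ 281 (mod 542)
305^27 ≡ 515 (mod 542)
305^30 ≡ 299 (mod 542)
305^45 ≡ 1 (mod 542) ✓
Hence ord(305) = 45.

45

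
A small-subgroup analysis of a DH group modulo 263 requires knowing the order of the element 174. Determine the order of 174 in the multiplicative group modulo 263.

By Lagrange's theorem, ord_263(174) divides φ(263) = 263 − 1 = 262 = 2 · 131.
Divisors of 262: 1, 2, 131, 262.
Test each divisor d:
174^1 ≡ 174 (mod 263)
174^2 ≡ 31 (mod 263)
174^131 ≡ 262 (mod 263)
174^262 ≡ 1 (mod 263) ✓
So ord_263(174) = 262.

262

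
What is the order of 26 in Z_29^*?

28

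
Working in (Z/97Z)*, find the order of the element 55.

ord(55) | φ(97) = 97 − 1 = 96 = 2^5 · 3.
Divisors of 96: 1, 2, 3, 4, 6, 8, 12, 16, 24, 32, 48, 96.
Evaluate successive powers at the divisors of 96:
55^1 ≡ 55 (mod 97)
55^2 ≡ 18 (mod 97)
55^3 ≡ 20 (mod 97)
55^4 ≡ 33 (mod 97)
55^6 ≡ 12 (mod 97)
55^8 ≡ 22 (mod 97)
55^12 ≡ 47 (mod 97)
55^16 ≡ 96 (mod 97)
55^24 ≡ 75 (mod 97)
55^32 ≡ 1 (mod 97) ✓
Hence ord(55) = 32.

32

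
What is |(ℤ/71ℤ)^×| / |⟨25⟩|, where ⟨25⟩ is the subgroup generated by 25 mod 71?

14

ord(25) | φ(71) = 71 − 1 = 70 = 2 · 5 · 7.
Divisors of 70: 1, 2, 5, 7, 10, 14, 35, 70.
Compute 25^d (mod 71) for the divisors d until we hit 1:
25^1 ≡ 25 (mod 71)
25^2 ≡ 57 (mod 71)
25^5 ≡ 1 (mod 71) ✓
The order of 25 is 5, so the subgroup it generates has 5 elements.
The index is φ(71) / ord(25) = 70 / 5 = 14.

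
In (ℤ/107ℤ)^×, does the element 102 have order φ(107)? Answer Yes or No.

No

φ(107) = 107 − 1 = 106 = 2 · 53.
102 is a primitive root mod 107 iff 102^(φ(107)/q) ≢ 1 for every prime q | φ(107), i.e. q ∈ {2, 53}.
102^53 ≡ 1 (mod 107)  [q = 2: ≡ 1 ✗]
102^2 ≡ 25 (mod 107)  [q = 53: ≢ 1 ✓]
Since 102^53 ≡ 1, the order of 102 divides 53 < 106, so 102 is not a primitive root.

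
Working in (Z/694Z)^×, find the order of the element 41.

ord(41) | φ(694) = φ(2)·φ(347) = 1·346 = 346 = 2 · 173.
Divisors of 346: 1, 2, 173, 346.
Check 41^d mod 694 for each divisor in increasing order:
41^1 ≡ 41 (mod 694)
41^2 ≡ 293 (mod 694)
41^173 ≡ 693 (mod 694)
41^346 ≡ 1 (mod 694) ✓
The smallest such exponent is 346, so the order of 41 is 346.

346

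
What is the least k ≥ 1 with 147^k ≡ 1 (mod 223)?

The order of 147 must divide φ(223) = 223 − 1 = 222 = 2 · 3 · 37.
Divisors of 222: 1, 2, 3, 6, 37, 74, 111, 222.
Test each divisor d:
147^1 ≡ 147
147^2 ≡ 201
147^3 ≡ 111
147^6 ≡ 56
147^37 ≡ 184
147^74 ≡ 183
147^111 ≡ 222
147^222 ≡ 1
Hence ord(147) = 222.

222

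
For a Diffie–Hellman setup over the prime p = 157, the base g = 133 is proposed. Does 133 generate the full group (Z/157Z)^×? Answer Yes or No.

Yes

φ(157) = 157 − 1 = 156 = 2^2 · 3 · 13.
An element g generates (Z/157Z)^× iff g^(156/q) ≢ 1 (mod 157) for each prime q ∈ {2, 3, 13}.
133^78 ≡ 156 (mod 157)  [q = 2: ≢ 1 ✓]
133^52 ≡ 12 (mod 157)  [q = 3: ≢ 1 ✓]
133^12 ≡ 14 (mod 157)  [q = 13: ≢ 1 ✓]
All checks pass, so 133 has order 156 and is a primitive root modulo 157.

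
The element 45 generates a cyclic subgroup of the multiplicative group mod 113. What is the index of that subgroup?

Since 45 ∈ (Z/113Z)^×, its order divides φ(113) = 113 − 1 = 112 = 2^4 · 7.
Divisors of 112: 1, 2, 4, 7, 8, 14, 16, 28, 56, 112.
Evaluate successive powers at the divisors of 112:
45^1 ≡ 45 (mod 113)
45^2 ≡ 104 (mod 113)
45^4 ≡ 81 (mod 113)
45^7 ≡ 78 (mod 113)
45^8 ≡ 7 (mod 113)
45^14 ≡ 95 (mod 113)
45^16 ≡ 49 (mod 113)
45^28 ≡ 98 (mod 113)
45^56 ≡ 112 (mod 113)
45^112 ≡ 1 (mod 113) ✓
The order of 45 is 112, so the subgroup it generates has 112 elements.
Index = |(Z/113Z)^×| / |⟨45⟩| = 112 / 112 = 1.

1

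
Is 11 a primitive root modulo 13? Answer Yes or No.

φ(13) = 13 − 1 = 12 = 2^2 · 3.
11 is a primitive root mod 13 iff 11^(φ(13)/q) ≢ 1 for every prime q | φ(13), i.e. q ∈ {2, 3}.
11^6 ≡ 12 (mod 13)  [q = 2: ≢ 1 ✓]
11^4 ≡ 3 (mod 13)  [q = 3: ≢ 1 ✓]
Every test exponent gives a nontrivial residue, hence 11 generates the full group.

Yes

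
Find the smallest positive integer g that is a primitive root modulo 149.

φ(149) = 149 − 1 = 148 = 2^2 · 37.
g is a primitive root iff g^(148/q) ≢ 1 (mod 149) for each prime q ∈ {2, 37}.
g = 2: 2^74 ≡ 148; 2^4 ≡ 16 — none is 1, so 2 is a primitive root.
Hence the least primitive root of 149 is 2.

2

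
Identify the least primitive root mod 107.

2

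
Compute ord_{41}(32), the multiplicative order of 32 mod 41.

4

The order of 32 must divide φ(41) = 41 − 1 = 40 = 2^3 · 5.
Divisors of 40: 1, 2, 4, 5, 8, 10, 20, 40.
Check 32^d mod 41 for each divisor in increasing order:
32^1 ≡ 32 (mod 41)
32^2 ≡ 40 (mod 41)
32^4 ≡ 1 (mod 41) ✓
Hence ord(32) = 4.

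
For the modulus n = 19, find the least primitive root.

2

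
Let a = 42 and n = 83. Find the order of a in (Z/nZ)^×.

82

Since 42 ∈ (Z/83Z)^×, its order divides φ(83) = 83 − 1 = 82 = 2 · 41.
Divisors of 82: 1, 2, 41, 82.
Compute 42^d (mod 83) for the divisors d until we hit 1:
42^1 ≡ 42 (mod 83)
42^2 ≡ 21 (mod 83)
42^41 ≡ 82 (mod 83)
42^82 ≡ 1 (mod 83) ✓
So ord_83(42) = 82.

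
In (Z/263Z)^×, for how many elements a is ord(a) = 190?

φ(263) = 263 − 1 = 262 = 2 · 131.
Since (Z/263Z)^× is cyclic of order 262, the number of elements of order d is φ(d) when d | 262 and 0 otherwise.
Here 262 is not a multiple of 190, so there are no elements of order 190.

0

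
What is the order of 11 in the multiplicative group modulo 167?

83

The order of 11 must divide φ(167) = 167 − 1 = 166 = 2 · 83.
Divisors of 166: 1, 2, 83, 166.
Evaluate successive powers at the divisors of 166:
11^1 ≡ 11 (mod 167)
11^2 ≡ 121 (mod 167)
11^83 ≡ 1 (mod 167) ✓
So ord_167(11) = 83.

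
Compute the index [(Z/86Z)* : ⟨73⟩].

The order of 73 must divide φ(86) = φ(2)·φ(43) = 1·42 = 42 = 2 · 3 · 7.
Divisors of 42: 1, 2, 3, 6, 7, 14, 21, 42.
Check 73^d mod 86 for each divisor in increasing order:
73^1 ≡ 73 (mod 86)
73^2 ≡ 83 (mod 86)
73^3 ≡ 39 (mod 86)
73^6 ≡ 59 (mod 86)
73^7 ≡ 7 (mod 86)
73^14 ≡ 49 (mod 86)
73^21 ≡ 85 (mod 86)
73^42 ≡ 1 (mod 86) ✓
Thus |⟨73⟩| = ord(73) = 42.
The index is φ(86) / ord(73) = 42 / 42 = 1.

1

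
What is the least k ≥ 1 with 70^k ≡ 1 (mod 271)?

The order of 70 must divide φ(271) = 271 − 1 = 270 = 2 · 3^3 · 5.
Divisors of 270: 1, 2, 3, 5, 6, 9, 10, 15, 18, 27, 30, 45, 54, 90, 135, 270.
Check 70^d mod 271 for each divisor in increasing order:
70^1 ≡ 70
70^2 ≡ 22
70^3 ≡ 185
70^5 ≡ 5
70^6 ≡ 79
70^9 ≡ 252
70^10 ≡ 25
70^15 ≡ 125
70^18 ≡ 90
70^27 ≡ 187
70^30 ≡ 178
70^45 ≡ 28
70^54 ≡ 10
70^90 ≡ 242
70^135 ≡ 1
So ord_271(70) = 135.

135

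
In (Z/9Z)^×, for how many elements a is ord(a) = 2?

1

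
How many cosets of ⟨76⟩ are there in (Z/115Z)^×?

4

ord(76) | φ(115) = φ(5·23) = (5−1)·(23−1) = 4·22 = 88 = 2^3 · 11.
Divisors of 88: 1, 2, 4, 8, 11, 22, 44, 88.
Check 76^d mod 115 for each divisor in increasing order:
76^1 ≡ 76 (mod 115)
76^2 ≡ 26 (mod 115)
76^4 ≡ 101 (mod 115)
76^8 ≡ 81 (mod 115)
76^11 ≡ 91 (mod 115)
76^22 ≡ 1 (mod 115) ✓
Thus |⟨76⟩| = ord(76) = 22.
[(Z/115Z)^× : ⟨76⟩] = 88/22 = 4.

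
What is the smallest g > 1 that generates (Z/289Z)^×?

3

φ(289) = φ(17^2) = 17·(17−1) = 272 = 2^4 · 17.
g is a primitive root iff g^(272/q) ≢ 1 (mod 289) for each prime q ∈ {2, 17}.
g = 2: 2^136 ≡ 1 — hits 1, so not a primitive root.
g = 3: 3^136 ≡ 288; 3^16 ≡ 171 — none is 1, so 3 is a primitive root.
Hence the least primitive root of 289 is 3.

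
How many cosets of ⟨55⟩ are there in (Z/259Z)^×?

6

Since 55 ∈ (Z/259Z)^×, its order divides φ(259) = φ(7·37) = (7−1)·(37−1) = 6·36 = 216 = 2^3 · 3^3.
Divisors of 216: 1, 2, 3, 4, 6, 8, 9, 12, 18, 24, 27, 36, 54, 72, 108, 216.
Compute 55^d (mod 259) for the divisors d until we hit 1:
55^1 ≡ 55 (mod 259)
55^2 ≡ 176 (mod 259)
55^3 ≡ 97 (mod 259)
55^4 ≡ 155 (mod 259)
55^6 ≡ 85 (mod 259)
55^8 ≡ 197 (mod 259)
55^9 ≡ 216 (mod 259)
55^12 ≡ 232 (mod 259)
55^18 ≡ 36 (mod 259)
55^24 ≡ 211 (mod 259)
55^27 ≡ 6 (mod 259)
55^36 ≡ 1 (mod 259) ✓
So ord_259(55) = 36, hence |⟨55⟩| = 36.
Index = |(Z/259Z)^×| / |⟨55⟩| = 216 / 36 = 6.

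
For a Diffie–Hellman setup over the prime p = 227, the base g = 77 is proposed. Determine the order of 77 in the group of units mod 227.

113

Since 77 ∈ (Z/227Z)^×, its order divides φ(227) = 227 − 1 = 226 = 2 · 113.
Divisors of 226: 1, 2, 113, 226.
Test each divisor d:
77^1 ≡ 77
77^2 ≡ 27
77^113 ≡ 1
Therefore the multiplicative order of 77 modulo 227 is 113.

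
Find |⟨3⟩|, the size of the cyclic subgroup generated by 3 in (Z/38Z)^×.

ord(3) | φ(38) = φ(2)·φ(19) = 1·18 = 18 = 2 · 3^2.
Divisors of 18: 1, 2, 3, 6, 9, 18.
Test each divisor d:
3^1 ≡ 3 (mod 38)
3^2 ≡ 9 (mod 38)
3^3 ≡ 27 (mod 38)
3^6 ≡ 7 (mod 38)
3^9 ≡ 37 (mod 38)
3^18 ≡ 1 (mod 38) ✓
Therefore the multiplicative order of 3 modulo 38 is 18.

18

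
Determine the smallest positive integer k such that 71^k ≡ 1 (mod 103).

102

By Lagrange's theorem, ord_103(71) divides φ(103) = 103 − 1 = 102 = 2 · 3 · 17.
Divisors of 102: 1, 2, 3, 6, 17, 34, 51, 102.
Test each divisor d:
71^1 ≡ 71 (mod 103)
71^2 ≡ 97 (mod 103)
71^3 ≡ 89 (mod 103)
71^6 ≡ 93 (mod 103)
71^17 ≡ 57 (mod 103)
71^34 ≡ 56 (mod 103)
71^51 ≡ 102 (mod 103)
71^102 ≡ 1 (mod 103) ✓
Hence ord(71) = 102.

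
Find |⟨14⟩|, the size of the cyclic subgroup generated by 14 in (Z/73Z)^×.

By Lagrange's theorem, ord_73(14) divides φ(73) = 73 − 1 = 72 = 2^3 · 3^2.
Divisors of 72: 1, 2, 3, 4, 6, 8, 9, 12, 18, 24, 36, 72.
Compute 14^d (mod 73) for the divisors d until we hit 1:
14^1 ≡ 14 (mod 73)
14^2 ≡ 50 (mod 73)
14^3 ≡ 43 (mod 73)
14^4 ≡ 18 (mod 73)
14^6 ≡ 24 (mod 73)
14^8 ≡ 32 (mod 73)
14^9 ≡ 10 (mod 73)
14^12 ≡ 65 (mod 73)
14^18 ≡ 27 (mod 73)
14^24 ≡ 64 (mod 73)
14^36 ≡ 72 (mod 73)
14^72 ≡ 1 (mod 73) ✓
So ord_73(14) = 72.

72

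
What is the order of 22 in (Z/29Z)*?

By Lagrange's theorem, ord_29(22) divides φ(29) = 29 − 1 = 28 = 2^2 · 7.
Divisors of 28: 1, 2, 4, 7, 14, 28.
Check 22^d mod 29 for each divisor in increasing order:
22^1 ≡ 22
22^2 ≡ 20
22^4 ≡ 23
22^7 ≡ 28
22^14 ≡ 1
Hence ord(22) = 14.

14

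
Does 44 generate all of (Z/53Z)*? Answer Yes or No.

φ(53) = 53 − 1 = 52 = 2^2 · 13.
44 is a primitive root mod 53 iff 44^(φ(53)/q) ≢ 1 for every prime q | φ(53), i.e. q ∈ {2, 13}.
44^26 ≡ 1 (mod 53)  [q = 2: ≡ 1 ✗]
44^4 ≡ 42 (mod 53)  [q = 13: ≢ 1 ✓]
Since 44^26 ≡ 1, the order of 44 divides 26 < 52, so 44 is not a primitive root.

No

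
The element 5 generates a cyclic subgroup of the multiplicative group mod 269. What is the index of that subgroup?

4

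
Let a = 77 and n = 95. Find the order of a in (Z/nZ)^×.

Since 77 ∈ (Z/95Z)^×, its order divides φ(95) = φ(5·19) = (5−1)·(19−1) = 4·18 = 72 = 2^3 · 3^2.
Divisors of 72: 1, 2, 3, 4, 6, 8, 9, 12, 18, 24, 36, 72.
Evaluate successive powers at the divisors of 72:
77^1 ≡ 77
77^2 ≡ 39
77^3 ≡ 58
77^4 ≡ 1
The smallest such exponent is 4, so the order of 77 is 4.

4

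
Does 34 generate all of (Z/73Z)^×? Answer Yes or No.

φ(73) = 73 − 1 = 72 = 2^3 · 3^2.
Test 34^(72/q) mod 73 for each prime factor q of 72:
34^36 ≡ 72 (mod 73)  [q = 2: ≢ 1 ✓]
34^24 ≡ 64 (mod 73)  [q = 3: ≢ 1 ✓]
Every test exponent gives a nontrivial residue, hence 34 generates the full group.

Yes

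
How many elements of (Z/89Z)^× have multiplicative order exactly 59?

0

φ(89) = 89 − 1 = 88 = 2^3 · 11.
Since (Z/89Z)^× is cyclic of order 88, the number of elements of order d is φ(d) when d | 88 and 0 otherwise.
59 does not divide 88, so no element of (Z/89Z)^× has order 59.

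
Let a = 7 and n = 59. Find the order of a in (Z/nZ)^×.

ord(7) | φ(59) = 59 − 1 = 58 = 2 · 29.
Divisors of 58: 1, 2, 29, 58.
Compute 7^d (mod 59) for the divisors d until we hit 1:
7^1 ≡ 7
7^2 ≡ 49
7^29 ≡ 1
So ord_59(7) = 29.

29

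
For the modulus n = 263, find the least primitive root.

5

φ(263) = 263 − 1 = 262 = 2 · 131.
Test candidates g = 2, 3, … against the prime factors q ∈ {2, 131} of φ(263): g is a generator iff g^(262/q) ≢ 1 for every such q.
g = 2: 2^131 ≡ 1 — hits 1, so not a primitive root.
g = 3: 3^131 ≡ 1 — hits 1, so not a primitive root.
g = 4: 4^131 ≡ 1 — hits 1, so not a primitive root.
g = 5: 5^131 ≡ 262; 5^2 ≡ 25 — none is 1, so 5 is a primitive root.
Hence the least primitive root of 263 is 5.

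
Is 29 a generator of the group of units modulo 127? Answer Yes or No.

Yes

φ(127) = 127 − 1 = 126 = 2 · 3^2 · 7.
29 is a primitive root mod 127 iff 29^(φ(127)/q) ≢ 1 for every prime q | φ(127), i.e. q ∈ {2, 3, 7}.
29^63 ≡ 126 (mod 127)  [q = 2: ≢ 1 ✓]
29^42 ≡ 19 (mod 127)  [q = 3: ≢ 1 ✓]
29^18 ≡ 4 (mod 127)  [q = 7: ≢ 1 ✓]
None equal 1, so ord_127(29) = 126: 29 is a primitive root.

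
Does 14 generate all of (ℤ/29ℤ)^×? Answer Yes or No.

Yes

φ(29) = 29 − 1 = 28 = 2^2 · 7.
It suffices to check that the order of 14 is not a proper divisor of 28: compute 14^(28/q) for q ∈ {2, 7}.
14^14 ≡ 28 (mod 29)  [q = 2: ≢ 1 ✓]
14^4 ≡ 20 (mod 29)  [q = 7: ≢ 1 ✓]
Every test exponent gives a nontrivial residue, hence 14 generates the full group.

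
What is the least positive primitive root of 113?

φ(113) = 113 − 1 = 112 = 2^4 · 7.
Test candidates g = 2, 3, … against the prime factors q ∈ {2, 7} of φ(113): g is a generator iff g^(112/q) ≢ 1 for every such q.
g = 2: 2^56 ≡ 1 — hits 1, so not a primitive root.
g = 3: 3^56 ≡ 112; 3^16 ≡ 49 — none is 1, so 3 is a primitive root.
So 3 is the smallest generator of (Z/113Z)^×.

3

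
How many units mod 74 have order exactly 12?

4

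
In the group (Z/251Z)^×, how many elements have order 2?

1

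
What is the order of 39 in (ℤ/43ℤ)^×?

The order of 39 must divide φ(43) = 43 − 1 = 42 = 2 · 3 · 7.
Divisors of 42: 1, 2, 3, 6, 7, 14, 21, 42.
Evaluate successive powers at the divisors of 42:
39^1 ≡ 39 (mod 43)
39^2 ≡ 16 (mod 43)
39^3 ≡ 22 (mod 43)
39^6 ≡ 11 (mod 43)
39^7 ≡ 42 (mod 43)
39^14 ≡ 1 (mod 43) ✓
The smallest such exponent is 14, so the order of 39 is 14.

14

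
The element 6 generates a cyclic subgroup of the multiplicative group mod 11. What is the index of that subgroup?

1

ord(6) | φ(11) = 11 − 1 = 10 = 2 · 5.
Divisors of 10: 1, 2, 5, 10.
Compute 6^d (mod 11) for the divisors d until we hit 1:
6^1 ≡ 6
6^2 ≡ 3
6^5 ≡ 10
6^10 ≡ 1
Thus |⟨6⟩| = ord(6) = 10.
Index = |(Z/11Z)^×| / |⟨6⟩| = 10 / 10 = 1.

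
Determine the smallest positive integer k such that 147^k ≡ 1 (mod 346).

ord(147) | φ(346) = φ(2)·φ(173) = 1·172 = 172 = 2^2 · 43.
Divisors of 172: 1, 2, 4, 43, 86, 172.
Check 147^d mod 346 for each divisor in increasing order:
147^1 ≡ 147 (mod 346)
147^2 ≡ 157 (mod 346)
147^4 ≡ 83 (mod 346)
147^43 ≡ 253 (mod 346)
147^86 ≡ 345 (mod 346)
147^172 ≡ 1 (mod 346) ✓
So ord_346(147) = 172.

172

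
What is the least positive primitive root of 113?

3

φ(113) = 113 − 1 = 112 = 2^4 · 7.
g is a primitive root iff g^(112/q) ≢ 1 (mod 113) for each prime q ∈ {2, 7}.
g = 2: 2^56 ≡ 1 — hits 1, so not a primitive root.
g = 3: 3^56 ≡ 112; 3^16 ≡ 49 — none is 1, so 3 is a primitive root.
So 3 is the smallest generator of (Z/113Z)^×.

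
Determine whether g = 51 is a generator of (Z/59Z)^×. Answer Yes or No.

No

φ(59) = 59 − 1 = 58 = 2 · 29.
It suffices to check that the order of 51 is not a proper divisor of 58: compute 51^(58/q) for q ∈ {2, 29}.
51^29 ≡ 1 (mod 59)  [q = 2: ≡ 1 ✗]
51^2 ≡ 5 (mod 59)  [q = 29: ≢ 1 ✓]
The check at q = 2 fails, so 51 generates a proper subgroup.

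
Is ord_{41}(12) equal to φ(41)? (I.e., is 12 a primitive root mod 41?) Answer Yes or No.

φ(41) = 41 − 1 = 40 = 2^3 · 5.
Test 12^(40/q) mod 41 for each prime factor q of 40:
12^20 ≡ 40 (mod 41)  [q = 2: ≢ 1 ✓]
12^8 ≡ 18 (mod 41)  [q = 5: ≢ 1 ✓]
Every test exponent gives a nontrivial residue, hence 12 generates the full group.

Yes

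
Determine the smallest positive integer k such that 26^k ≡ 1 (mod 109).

27

By Lagrange's theorem, ord_109(26) divides φ(109) = 109 − 1 = 108 = 2^2 · 3^3.
Divisors of 108: 1, 2, 3, 4, 6, 9, 12, 18, 27, 36, 54, 108.
Test each divisor d:
26^1 ≡ 26
26^2 ≡ 22
26^3 ≡ 27
26^4 ≡ 48
26^6 ≡ 75
26^9 ≡ 63
26^12 ≡ 66
26^18 ≡ 45
26^27 ≡ 1
Hence ord(26) = 27.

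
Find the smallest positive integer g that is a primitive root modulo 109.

6

φ(109) = 109 − 1 = 108 = 2^2 · 3^3.
Test candidates g = 2, 3, … against the prime factors q ∈ {2, 3} of φ(109): g is a generator iff g^(108/q) ≢ 1 for every such q.
g = 2: 2^54 ≡ 108; 2^36 ≡ 1 — hits 1, so not a primitive root.
g = 3: 3^54 ≡ 1 — hits 1, so not a primitive root.
g = 4: 4^54 ≡ 1 — hits 1, so not a primitive root.
g = 5: 5^54 ≡ 1 — hits 1, so not a primitive root.
g = 6: 6^54 ≡ 108; 6^36 ≡ 63 — none is 1, so 6 is a primitive root.
So 6 is the smallest generator of (Z/109Z)^×.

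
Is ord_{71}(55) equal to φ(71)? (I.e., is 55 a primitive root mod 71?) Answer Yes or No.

φ(71) = 71 − 1 = 70 = 2 · 5 · 7.
An element g generates (Z/71Z)^× iff g^(70/q) ≢ 1 (mod 71) for each prime q ∈ {2, 5, 7}.
55^35 ≡ 70 (mod 71)  [q = 2: ≢ 1 ✓]
55^14 ≡ 25 (mod 71)  [q = 5: ≢ 1 ✓]
55^10 ≡ 32 (mod 71)  [q = 7: ≢ 1 ✓]
All checks pass, so 55 has order 70 and is a primitive root modulo 71.

Yes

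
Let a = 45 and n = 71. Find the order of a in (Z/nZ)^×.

The order of 45 must divide φ(71) = 71 − 1 = 70 = 2 · 5 · 7.
Divisors of 70: 1, 2, 5, 7, 10, 14, 35, 70.
Check 45^d mod 71 for each divisor in increasing order:
45^1 ≡ 45 (mod 71)
45^2 ≡ 37 (mod 71)
45^5 ≡ 48 (mod 71)
45^7 ≡ 1 (mod 71) ✓
Therefore the multiplicative order of 45 modulo 71 is 7.

7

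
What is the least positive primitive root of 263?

5

φ(263) = 263 − 1 = 262 = 2 · 131.
Test candidates g = 2, 3, … against the prime factors q ∈ {2, 131} of φ(263): g is a generator iff g^(262/q) ≢ 1 for every such q.
g = 2: 2^131 ≡ 1 — hits 1, so not a primitive root.
g = 3: 3^131 ≡ 1 — hits 1, so not a primitive root.
g = 4: 4^131 ≡ 1 — hits 1, so not a primitive root.
g = 5: 5^131 ≡ 262; 5^2 ≡ 25 — none is 1, so 5 is a primitive root.
So 5 is the smallest generator of (Z/263Z)^×.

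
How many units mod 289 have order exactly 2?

φ(289) = φ(17^2) = 17·(17−1) = 272 = 2^4 · 17.
(Z/289Z)^× is cyclic (|G| = 272); a cyclic group of order m has exactly φ(d) elements of each order d | m, and none otherwise.
2 | 272, and φ(2) = 2 − 1 = 1.

1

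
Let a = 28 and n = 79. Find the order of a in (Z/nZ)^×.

78

By Lagrange's theorem, ord_79(28) divides φ(79) = 79 − 1 = 78 = 2 · 3 · 13.
Divisors of 78: 1, 2, 3, 6, 13, 26, 39, 78.
Check 28^d mod 79 for each divisor in increasing order:
28^1 ≡ 28 (mod 79)
28^2 ≡ 73 (mod 79)
28^3 ≡ 69 (mod 79)
28^6 ≡ 21 (mod 79)
28^13 ≡ 24 (mod 79)
28^26 ≡ 23 (mod 79)
28^39 ≡ 78 (mod 79)
28^78 ≡ 1 (mod 79) ✓
Hence ord(28) = 78.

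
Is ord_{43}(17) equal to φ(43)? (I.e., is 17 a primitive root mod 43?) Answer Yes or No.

φ(43) = 43 − 1 = 42 = 2 · 3 · 7.
It suffices to check that the order of 17 is not a proper divisor of 42: compute 17^(42/q) for q ∈ {2, 3, 7}.
17^21 ≡ 1 (mod 43)  [q = 2: ≡ 1 ✗]
17^14 ≡ 6 (mod 43)  [q = 3: ≢ 1 ✓]
17^6 ≡ 35 (mod 43)  [q = 7: ≢ 1 ✓]
Since 17^21 ≡ 1, the order of 17 divides 21 < 42, so 17 is not a primitive root.

No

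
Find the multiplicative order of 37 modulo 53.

26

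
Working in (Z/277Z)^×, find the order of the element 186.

138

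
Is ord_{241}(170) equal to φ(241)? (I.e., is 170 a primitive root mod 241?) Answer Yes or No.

Yes

φ(241) = 241 − 1 = 240 = 2^4 · 3 · 5.
It suffices to check that the order of 170 is not a proper divisor of 240: compute 170^(240/q) for q ∈ {2, 3, 5}.
170^120 ≡ 240 (mod 241)  [q = 2: ≢ 1 ✓]
170^80 ≡ 15 (mod 241)  [q = 3: ≢ 1 ✓]
170^48 ≡ 98 (mod 241)  [q = 5: ≢ 1 ✓]
None equal 1, so ord_241(170) = 240: 170 is a primitive root.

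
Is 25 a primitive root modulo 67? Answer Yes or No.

No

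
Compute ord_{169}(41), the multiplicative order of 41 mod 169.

By Lagrange's theorem, ord_169(41) divides φ(169) = φ(13^2) = 13·(13−1) = 156 = 2^2 · 3 · 13.
Divisors of 156: 1, 2, 3, 4, 6, 12, 13, 26, 39, 52, 78, 156.
Evaluate successive powers at the divisors of 156:
41^1 ≡ 41 (mod 169)
41^2 ≡ 160 (mod 169)
41^3 ≡ 138 (mod 169)
41^4 ≡ 81 (mod 169)
41^6 ≡ 116 (mod 169)
41^12 ≡ 105 (mod 169)
41^13 ≡ 80 (mod 169)
41^26 ≡ 147 (mod 169)
41^39 ≡ 99 (mod 169)
41^52 ≡ 146 (mod 169)
41^78 ≡ 168 (mod 169)
41^156 ≡ 1 (mod 169) ✓
So ord_169(41) = 156.

156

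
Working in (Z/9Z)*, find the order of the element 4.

3

The order of 4 must divide φ(9) = φ(3^2) = 3·(3−1) = 6 = 2 · 3.
Divisors of 6: 1, 2, 3, 6.
Test each divisor d:
4^1 ≡ 4
4^2 ≡ 7
4^3 ≡ 1
Therefore the multiplicative order of 4 modulo 9 is 3.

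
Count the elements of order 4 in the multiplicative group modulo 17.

φ(17) = 17 − 1 = 16 = 2^4.
(Z/17Z)^× is cyclic (|G| = 16); a cyclic group of order m has exactly φ(d) elements of each order d | m, and none otherwise.
4 = 2^2 divides 16, and φ(4) = 2.

2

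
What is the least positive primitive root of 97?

5

φ(97) = 97 − 1 = 96 = 2^5 · 3.
g is a primitive root iff g^(96/q) ≢ 1 (mod 97) for each prime q ∈ {2, 3}.
g = 2: 2^48 ≡ 1 — hits 1, so not a primitive root.
g = 3: 3^48 ≡ 1 — hits 1, so not a primitive root.
g = 4: 4^48 ≡ 1 — hits 1, so not a primitive root.
g = 5: 5^48 ≡ 96; 5^32 ≡ 35 — none is 1, so 5 is a primitive root.
So 5 is the smallest generator of (Z/97Z)^×.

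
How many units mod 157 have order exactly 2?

φ(157) = 157 − 1 = 156 = 2^2 · 3 · 13.
In a cyclic group of order 156, there are φ(d) elements of order d for each divisor d of 156, and zero for non-divisors.
2 | 156, and φ(2) = 2 − 1 = 1.

1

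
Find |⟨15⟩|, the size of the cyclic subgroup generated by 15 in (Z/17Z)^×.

8

The order of 15 must divide φ(17) = 17 − 1 = 16 = 2^4.
Divisors of 16: 1, 2, 4, 8, 16.
Compute 15^d (mod 17) for the divisors d until we hit 1:
15^1 ≡ 15
15^2 ≡ 4
15^4 ≡ 16
15^8 ≡ 1
The smallest such exponent is 8, so the order of 15 is 8.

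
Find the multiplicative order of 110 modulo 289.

8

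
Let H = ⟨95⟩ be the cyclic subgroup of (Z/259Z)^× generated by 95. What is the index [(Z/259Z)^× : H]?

Since 95 ∈ (Z/259Z)^×, its order divides φ(259) = φ(7·37) = (7−1)·(37−1) = 6·36 = 216 = 2^3 · 3^3.
Divisors of 216: 1, 2, 3, 4, 6, 8, 9, 12, 18, 24, 27, 36, 54, 72, 108, 216.
Test each divisor d:
95^1 ≡ 95 (mod 259)
95^2 ≡ 219 (mod 259)
95^3 ≡ 85 (mod 259)
95^4 ≡ 46 (mod 259)
95^6 ≡ 232 (mod 259)
95^8 ≡ 44 (mod 259)
95^9 ≡ 36 (mod 259)
95^12 ≡ 211 (mod 259)
95^18 ≡ 1 (mod 259) ✓
So ord_259(95) = 18, hence |⟨95⟩| = 18.
Index = |(Z/259Z)^×| / |⟨95⟩| = 216 / 18 = 12.

12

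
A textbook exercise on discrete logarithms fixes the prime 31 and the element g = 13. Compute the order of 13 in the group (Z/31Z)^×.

30

The order of 13 must divide φ(31) = 31 − 1 = 30 = 2 · 3 · 5.
Divisors of 30: 1, 2, 3, 5, 6, 10, 15, 30.
Test each divisor d:
13^1 ≡ 13
13^2 ≡ 14
13^3 ≡ 27
13^5 ≡ 6
13^6 ≡ 16
13^10 ≡ 5
13^15 ≡ 30
13^30 ≡ 1
Therefore the multiplicative order of 13 modulo 31 is 30.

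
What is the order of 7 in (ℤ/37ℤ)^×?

9

ord(7) | φ(37) = 37 − 1 = 36 = 2^2 · 3^2.
Divisors of 36: 1, 2, 3, 4, 6, 9, 12, 18, 36.
Compute 7^d (mod 37) for the divisors d until we hit 1:
7^1 ≡ 7 (mod 37)
7^2 ≡ 12 (mod 37)
7^3 ≡ 10 (mod 37)
7^4 ≡ 33 (mod 37)
7^6 ≡ 26 (mod 37)
7^9 ≡ 1 (mod 37) ✓
The smallest such exponent is 9, so the order of 7 is 9.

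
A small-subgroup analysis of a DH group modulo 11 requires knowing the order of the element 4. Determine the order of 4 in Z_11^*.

5

By Lagrange's theorem, ord_11(4) divides φ(11) = 11 − 1 = 10 = 2 · 5.
Divisors of 10: 1, 2, 5, 10.
Evaluate successive powers at the divisors of 10:
4^1 ≡ 4 (mod 11)
4^2 ≡ 5 (mod 11)
4^5 ≡ 1 (mod 11) ✓
The smallest such exponent is 5, so the order of 4 is 5.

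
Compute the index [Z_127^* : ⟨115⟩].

The order of 115 must divide φ(127) = 127 − 1 = 126 = 2 · 3^2 · 7.
Divisors of 126: 1, 2, 3, 6, 7, 9, 14, 18, 21, 42, 63, 126.
Test each divisor d:
115^1 ≡ 115 (mod 127)
115^2 ≡ 17 (mod 127)
115^3 ≡ 50 (mod 127)
115^6 ≡ 87 (mod 127)
115^7 ≡ 99 (mod 127)
115^9 ≡ 32 (mod 127)
115^14 ≡ 22 (mod 127)
115^18 ≡ 8 (mod 127)
115^21 ≡ 19 (mod 127)
115^42 ≡ 107 (mod 127)
115^63 ≡ 1 (mod 127) ✓
Thus |⟨115⟩| = ord(115) = 63.
The index is φ(127) / ord(115) = 126 / 63 = 2.

2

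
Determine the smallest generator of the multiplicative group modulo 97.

5

φ(97) = 97 − 1 = 96 = 2^5 · 3.
g is a primitive root iff g^(96/q) ≢ 1 (mod 97) for each prime q ∈ {2, 3}.
g = 2: 2^48 ≡ 1 — hits 1, so not a primitive root.
g = 3: 3^48 ≡ 1 — hits 1, so not a primitive root.
g = 4: 4^48 ≡ 1 — hits 1, so not a primitive root.
g = 5: 5^48 ≡ 96; 5^32 ≡ 35 — none is 1, so 5 is a primitive root.
Hence the least primitive root of 97 is 5.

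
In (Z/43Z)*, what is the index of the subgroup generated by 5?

By Lagrange's theorem, ord_43(5) divides φ(43) = 43 − 1 = 42 = 2 · 3 · 7.
Divisors of 42: 1, 2, 3, 6, 7, 14, 21, 42.
Test each divisor d:
5^1 ≡ 5 (mod 43)
5^2 ≡ 25 (mod 43)
5^3 ≡ 39 (mod 43)
5^6 ≡ 16 (mod 43)
5^7 ≡ 37 (mod 43)
5^14 ≡ 36 (mod 43)
5^21 ≡ 42 (mod 43)
5^42 ≡ 1 (mod 43) ✓
So ord_43(5) = 42, hence |⟨5⟩| = 42.
The index is φ(43) / ord(5) = 42 / 42 = 1.

1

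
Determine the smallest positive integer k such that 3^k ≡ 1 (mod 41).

8

By Lagrange's theorem, ord_41(3) divides φ(41) = 41 − 1 = 40 = 2^3 · 5.
Divisors of 40: 1, 2, 4, 5, 8, 10, 20, 40.
Evaluate successive powers at the divisors of 40:
3^1 ≡ 3 (mod 41)
3^2 ≡ 9 (mod 41)
3^4 ≡ 40 (mod 41)
3^5 ≡ 38 (mod 41)
3^8 ≡ 1 (mod 41) ✓
Therefore the multiplicative order of 3 modulo 41 is 8.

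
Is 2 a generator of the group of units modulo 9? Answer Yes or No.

Yes

φ(9) = φ(3^2) = 3·(3−1) = 6 = 2 · 3.
An element g generates (Z/9Z)^× iff g^(6/q) ≢ 1 (mod 9) for each prime q ∈ {2, 3}.
2^3 ≡ 8 (mod 9)  [q = 2: ≢ 1 ✓]
2^2 ≡ 4 (mod 9)  [q = 3: ≢ 1 ✓]
Every test exponent gives a nontrivial residue, hence 2 generates the full group.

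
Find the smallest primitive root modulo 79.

3

φ(79) = 79 − 1 = 78 = 2 · 3 · 13.
Test candidates g = 2, 3, … against the prime factors q ∈ {2, 3, 13} of φ(79): g is a generator iff g^(78/q) ≢ 1 for every such q.
g = 2: 2^39 ≡ 1 — hits 1, so not a primitive root.
g = 3: 3^39 ≡ 78; 3^26 ≡ 23; 3^6 ≡ 18 — none is 1, so 3 is a primitive root.
Hence the least primitive root of 79 is 3.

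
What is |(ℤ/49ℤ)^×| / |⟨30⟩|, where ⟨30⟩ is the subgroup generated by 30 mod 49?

14

The order of 30 must divide φ(49) = φ(7^2) = 7·(7−1) = 42 = 2 · 3 · 7.
Divisors of 42: 1, 2, 3, 6, 7, 14, 21, 42.
Evaluate successive powers at the divisors of 42:
30^1 ≡ 30
30^2 ≡ 18
30^3 ≡ 1
The order of 30 is 3, so the subgroup it generates has 3 elements.
The index is φ(49) / ord(30) = 42 / 3 = 14.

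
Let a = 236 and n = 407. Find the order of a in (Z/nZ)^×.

60

The order of 236 must divide φ(407) = φ(11·37) = (11−1)·(37−1) = 10·36 = 360 = 2^3 · 3^2 · 5.
Divisors of 360: 1, 2, 3, 4, 5, 6, 8, 9, 10, 12, 15, 18, 20, 24, 30, 36, 40, 45, 60, 72, 90, 120, 180, 360.
Evaluate successive powers at the divisors of 360:
236^1 ≡ 236 (mod 407)
236^2 ≡ 344 (mod 407)
236^3 ≡ 191 (mod 407)
236^4 ≡ 306 (mod 407)
236^5 ≡ 177 (mod 407)
236^6 ≡ 258 (mod 407)
236^8 ≡ 26 (mod 407)
236^9 ≡ 31 (mod 407)
236^10 ≡ 397 (mod 407)
236^12 ≡ 223 (mod 407)
236^15 ≡ 265 (mod 407)
236^18 ≡ 147 (mod 407)
236^20 ≡ 100 (mod 407)
236^24 ≡ 75 (mod 407)
236^30 ≡ 221 (mod 407)
236^36 ≡ 38 (mod 407)
236^40 ≡ 232 (mod 407)
236^45 ≡ 364 (mod 407)
236^60 ≡ 1 (mod 407) ✓
Therefore the multiplicative order of 236 modulo 407 is 60.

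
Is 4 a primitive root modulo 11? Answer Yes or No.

φ(11) = 11 − 1 = 10 = 2 · 5.
An element g generates (Z/11Z)^× iff g^(10/q) ≢ 1 (mod 11) for each prime q ∈ {2, 5}.
4^5 ≡ 1 (mod 11)  [q = 2: ≡ 1 ✗]
4^2 ≡ 5 (mod 11)  [q = 5: ≢ 1 ✓]
4^5 ≡ 1 shows ord(4) | 5, strictly less than φ(11); not a primitive root.

No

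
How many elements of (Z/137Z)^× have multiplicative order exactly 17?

φ(137) = 137 − 1 = 136 = 2^3 · 17.
(Z/137Z)^× is cyclic (|G| = 136); a cyclic group of order m has exactly φ(d) elements of each order d | m, and none otherwise.
17 | 136, and φ(17) = 17 − 1 = 16.

16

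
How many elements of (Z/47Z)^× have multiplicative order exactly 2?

1

φ(47) = 47 − 1 = 46 = 2 · 23.
Since (Z/47Z)^× is cyclic of order 46, the number of elements of order d is φ(d) when d | 46 and 0 otherwise.
2 | 46, and φ(2) = 2 − 1 = 1.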